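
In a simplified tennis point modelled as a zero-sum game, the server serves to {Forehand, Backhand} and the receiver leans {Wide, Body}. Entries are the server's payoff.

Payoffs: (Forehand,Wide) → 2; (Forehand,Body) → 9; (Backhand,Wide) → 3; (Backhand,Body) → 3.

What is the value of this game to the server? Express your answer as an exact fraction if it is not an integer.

Row minima: Forehand → 2, Backhand → 3; maximin = 3.
Column maxima: Wide → 3, Body → 9; minimax = 3.
Since maximin = minimax = 3, there is a saddle point and the value is 3.

3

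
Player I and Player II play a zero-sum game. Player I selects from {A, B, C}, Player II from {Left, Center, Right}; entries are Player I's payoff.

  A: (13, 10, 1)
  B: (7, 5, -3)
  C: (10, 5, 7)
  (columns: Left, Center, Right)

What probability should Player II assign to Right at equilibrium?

5/11

Row minima: A → 1, B → -3, C → 5; maximin = 5.
Column maxima: Left → 13, Center → 10, Right → 7; minimax = 7.
5 ≠ 7, so there is no saddle point; optimal play is mixed.
B is strictly dominated by A, so Player I never plays it.
Left is strictly dominated by Center (it gives Player I strictly more in every row), so Player II never plays it.
On the remaining 2×2 (A, C vs Center, Right):
Let Player I play A with probability p. Expected payoff against Center: 10p + 5(1−p) = 5p + 5; against Right: 1p + 7(1−p) = −6p + 7.
Setting these equal: 5p + 5 = −6p + 7 ⇒ 11p = 2 ⇒ p = 2/11, and the value is (5)·(2/11) + 5 = 65/11.
For Player II: with q = P(Center), equating A's and C's payoffs gives 9q + 1 = −2q + 7 ⇒ q = 6/11.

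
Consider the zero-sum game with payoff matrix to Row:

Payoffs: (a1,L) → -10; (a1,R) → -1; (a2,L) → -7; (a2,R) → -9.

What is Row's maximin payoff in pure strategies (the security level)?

-9

Row minima: a1 → -10, a2 → -9.
The best of these is -9.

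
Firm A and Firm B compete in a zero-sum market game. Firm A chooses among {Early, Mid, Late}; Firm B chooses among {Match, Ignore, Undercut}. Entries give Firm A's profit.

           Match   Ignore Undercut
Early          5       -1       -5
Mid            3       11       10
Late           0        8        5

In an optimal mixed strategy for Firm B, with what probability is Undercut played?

2/17

Row minima: Early → -5, Mid → 3, Late → 0; maximin = 3.
Column maxima: Match → 5, Ignore → 11, Undercut → 10; minimax = 5.
3 ≠ 5, so there is no saddle point; optimal play is mixed.
Late is strictly dominated by Mid, so Firm A never plays it.
Ignore is strictly dominated by Undercut (it gives Firm A strictly more in every row), so Firm B never plays it.
On the remaining 2×2 (Early, Mid vs Match, Undercut):
Let Firm A play Early with probability p. Expected payoff against Match: 5p + 3(1−p) = 2p + 3; against Undercut: (-5)p + 10(1−p) = −15p + 10.
Setting these equal: 2p + 3 = −15p + 10 ⇒ 17p = 7 ⇒ p = 7/17, and the value is (2)·(7/17) + 3 = 65/17.
For Firm B: with q = P(Match), equating Early's and Mid's payoffs gives 10q − 5 = −7q + 10 ⇒ q = 15/17.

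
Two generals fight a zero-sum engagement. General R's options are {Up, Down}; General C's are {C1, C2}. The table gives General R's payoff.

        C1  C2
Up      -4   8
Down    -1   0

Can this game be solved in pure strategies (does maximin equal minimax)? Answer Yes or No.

Row minima: Up → -4, Down → -1; maximin = -1.
Column maxima: C1 → -1, C2 → 8; minimax = -1.
maximin = minimax = -1, so a saddle point exists.

Yes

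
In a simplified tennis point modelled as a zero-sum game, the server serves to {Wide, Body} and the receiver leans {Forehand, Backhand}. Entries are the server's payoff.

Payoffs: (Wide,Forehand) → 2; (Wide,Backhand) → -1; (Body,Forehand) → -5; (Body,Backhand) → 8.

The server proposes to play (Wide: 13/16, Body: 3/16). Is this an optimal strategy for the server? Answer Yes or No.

Yes

Against Forehand this mix gives (13/16)·2 + (3/16)·(-5) = 11/16.
Against Backhand this mix gives (13/16)·(-1) + (3/16)·8 = 11/16.
All of the receiver's active replies (Forehand, Backhand) yield 11/16, and no column does worse for the server. The mix makes the receiver indifferent and guarantees 11/16, so it is optimal.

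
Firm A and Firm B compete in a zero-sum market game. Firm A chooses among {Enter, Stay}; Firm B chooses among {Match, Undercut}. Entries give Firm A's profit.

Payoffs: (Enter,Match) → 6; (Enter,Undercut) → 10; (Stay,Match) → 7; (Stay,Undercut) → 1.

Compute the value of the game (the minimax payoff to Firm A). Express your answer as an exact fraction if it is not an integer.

Row minima: Enter → 6, Stay → 1; maximin = 6.
Column maxima: Match → 7, Undercut → 10; minimax = 7.
6 ≠ 7, so there is no saddle point; optimal play is mixed.
Let Firm A play Enter with probability p. Expected payoff against Match: 6p + 7(1−p) = −p + 7; against Undercut: 10p + 1(1−p) = 9p + 1.
Setting these equal: −p + 7 = 9p + 1 ⇒ −10p = -6 ⇒ p = 3/5, and the value is (-1)·(3/5) + 7 = 32/5.
For Firm B: with q = P(Match), equating Enter's and Stay's payoffs gives −4q + 10 = 6q + 1 ⇒ q = 9/10.

32/5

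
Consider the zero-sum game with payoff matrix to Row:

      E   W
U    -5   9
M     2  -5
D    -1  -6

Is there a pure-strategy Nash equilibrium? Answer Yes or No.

No

Row minima: U → -5, M → -5, D → -6; maximin = -5.
Column maxima: E → 2, W → 9; minimax = 2.
-5 ≠ 2, so no pure-strategy equilibrium exists.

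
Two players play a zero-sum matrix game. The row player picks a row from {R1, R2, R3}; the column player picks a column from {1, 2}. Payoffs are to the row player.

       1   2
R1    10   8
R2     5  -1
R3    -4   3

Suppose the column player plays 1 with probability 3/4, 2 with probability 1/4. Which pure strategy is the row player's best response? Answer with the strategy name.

R1

Expected payoff of R1: (3/4)·10 + (1/4)·8 = 19/2.
Expected payoff of R2: (3/4)·5 + (1/4)·(-1) = 7/2.
Expected payoff of R3: (3/4)·(-4) + (1/4)·3 = -9/4.
The largest is 19/2, so the row player's best response is R1.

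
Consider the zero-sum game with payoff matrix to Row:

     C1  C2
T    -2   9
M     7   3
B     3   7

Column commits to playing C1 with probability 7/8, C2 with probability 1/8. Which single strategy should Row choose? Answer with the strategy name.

M

Expected payoff of T: (7/8)·(-2) + (1/8)·9 = -5/8.
Expected payoff of M: (7/8)·7 + (1/8)·3 = 13/2.
Expected payoff of B: (7/8)·3 + (1/8)·7 = 7/2.
The largest is 13/2, so Row's best response is M.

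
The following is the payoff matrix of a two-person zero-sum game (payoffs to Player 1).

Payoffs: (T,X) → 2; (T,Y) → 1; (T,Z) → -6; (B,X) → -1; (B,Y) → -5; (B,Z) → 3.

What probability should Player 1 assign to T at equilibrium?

8/15

Row minima: T → -6, B → -5; maximin = -5.
Column maxima: X → 2, Y → 1, Z → 3; minimax = 1.
-5 ≠ 1, so there is no saddle point; optimal play is mixed.
X is strictly dominated by Y (it gives Player 1 strictly more in every row), so Player 2 never plays it.
On the remaining 2×2 (T, B vs Y, Z):
Let Player 1 play T with probability p. Expected payoff against Y: 1p + (-5)(1−p) = 6p − 5; against Z: (-6)p + 3(1−p) = −9p + 3.
Setting these equal: 6p − 5 = −9p + 3 ⇒ 15p = 8 ⇒ p = 8/15, and the value is (6)·(8/15) − 5 = -9/5.
For Player 2: with q = P(Y), equating T's and B's payoffs gives 7q − 6 = −8q + 3 ⇒ q = 3/5.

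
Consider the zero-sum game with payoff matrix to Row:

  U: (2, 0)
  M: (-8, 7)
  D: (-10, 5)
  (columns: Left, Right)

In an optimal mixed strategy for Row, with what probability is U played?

Row minima: U → 0, M → -8, D → -10; maximin = 0.
Column maxima: Left → 2, Right → 7; minimax = 2.
0 ≠ 2, so there is no saddle point; optimal play is mixed.
D is strictly dominated by M, so Row never plays it.
On the remaining 2×2 (U, M vs Left, Right):
Let Row play U with probability p. Expected payoff against Left: 2p + (-8)(1−p) = 10p − 8; against Right: 0p + 7(1−p) = −7p + 7.
Setting these equal: 10p − 8 = −7p + 7 ⇒ 17p = 15 ⇒ p = 15/17, and the value is (10)·(15/17) − 8 = 14/17.
For Column: with q = P(Left), equating U's and M's payoffs gives 2q = −15q + 7 ⇒ q = 7/17.

15/17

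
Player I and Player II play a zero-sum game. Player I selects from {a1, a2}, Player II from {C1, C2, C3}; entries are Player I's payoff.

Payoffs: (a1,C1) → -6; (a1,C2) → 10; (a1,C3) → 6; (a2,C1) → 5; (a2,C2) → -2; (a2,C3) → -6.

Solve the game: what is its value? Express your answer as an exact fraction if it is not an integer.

-6/23

Row minima: a1 → -6, a2 → -6; maximin = -6.
Column maxima: C1 → 5, C2 → 10, C3 → 6; minimax = 5.
-6 ≠ 5, so there is no saddle point; optimal play is mixed.
C2 is strictly dominated by C3 (it gives Player I strictly more in every row), so Player II never plays it.
On the remaining 2×2 (a1, a2 vs C1, C3):
Let Player I play a1 with probability p. Expected payoff against C1: (-6)p + 5(1−p) = −11p + 5; against C3: 6p + (-6)(1−p) = 12p − 6.
Setting these equal: −11p + 5 = 12p − 6 ⇒ −23p = -11 ⇒ p = 11/23, and the value is (-11)·(11/23) + 5 = -6/23.
For Player II: with q = P(C1), equating a1's and a2's payoffs gives −12q + 6 = 11q − 6 ⇒ q = 12/23.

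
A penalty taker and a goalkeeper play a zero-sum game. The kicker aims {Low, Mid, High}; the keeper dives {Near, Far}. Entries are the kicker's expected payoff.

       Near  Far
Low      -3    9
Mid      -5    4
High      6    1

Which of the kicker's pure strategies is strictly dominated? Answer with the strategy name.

Low gives a strictly higher payoff than Mid against every column: -3 > -5, 9 > 4.
So Mid is strictly dominated and the kicker never plays it.

Mid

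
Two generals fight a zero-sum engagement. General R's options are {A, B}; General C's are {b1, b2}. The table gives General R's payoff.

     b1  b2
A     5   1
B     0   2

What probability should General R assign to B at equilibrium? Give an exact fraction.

2/3

Row minima: A → 1, B → 0; maximin = 1.
Column maxima: b1 → 5, b2 → 2; minimax = 2.
1 ≠ 2, so there is no saddle point; optimal play is mixed.
Let General R play A with probability p. Expected payoff against b1: 5p + 0(1−p) = 5p; against b2: 1p + 2(1−p) = −p + 2.
Setting these equal: 5p = −p + 2 ⇒ 6p = 2 ⇒ p = 1/3, and the value is (5)·(1/3) = 5/3.
For General C: with q = P(b1), equating A's and B's payoffs gives 4q + 1 = −2q + 2 ⇒ q = 1/6.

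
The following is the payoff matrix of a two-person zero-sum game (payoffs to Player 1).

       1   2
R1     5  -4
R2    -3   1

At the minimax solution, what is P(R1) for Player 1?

4/13

Row minima: R1 → -4, R2 → -3; maximin = -3.
Column maxima: 1 → 5, 2 → 1; minimax = 1.
-3 ≠ 1, so there is no saddle point; optimal play is mixed.
Let Player 1 play R1 with probability p. Expected payoff against 1: 5p + (-3)(1−p) = 8p − 3; against 2: (-4)p + 1(1−p) = −5p + 1.
Setting these equal: 8p − 3 = −5p + 1 ⇒ 13p = 4 ⇒ p = 4/13, and the value is (8)·(4/13) − 3 = -7/13.
For Player 2: with q = P(1), equating R1's and R2's payoffs gives 9q − 4 = −4q + 1 ⇒ q = 5/13.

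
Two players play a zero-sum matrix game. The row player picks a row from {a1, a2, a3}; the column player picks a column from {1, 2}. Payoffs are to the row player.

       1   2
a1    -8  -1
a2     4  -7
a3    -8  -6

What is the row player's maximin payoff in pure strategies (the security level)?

-7

Row minima: a1 → -8, a2 → -7, a3 → -8.
The best of these is -7.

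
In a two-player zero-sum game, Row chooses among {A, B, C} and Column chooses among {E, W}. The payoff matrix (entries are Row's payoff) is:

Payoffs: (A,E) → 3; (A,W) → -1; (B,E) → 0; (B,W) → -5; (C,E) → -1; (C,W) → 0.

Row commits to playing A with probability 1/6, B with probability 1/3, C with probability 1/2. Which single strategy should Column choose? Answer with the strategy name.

W

If Column plays E, Row's expected payoff is (1/6)·3 + (1/3)·0 + (1/2)·(-1) = 0.
If Column plays W, Row's expected payoff is (1/6)·(-1) + (1/3)·(-5) + (1/2)·0 = -11/6.
Column minimizes Row's payoff; the smallest is -11/6, so the best response is W.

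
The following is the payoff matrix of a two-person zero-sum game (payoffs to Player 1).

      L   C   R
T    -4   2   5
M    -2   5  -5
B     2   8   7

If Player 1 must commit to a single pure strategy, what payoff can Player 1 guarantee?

2

Row minima: T → -4, M → -5, B → 2.
The best of these is 2.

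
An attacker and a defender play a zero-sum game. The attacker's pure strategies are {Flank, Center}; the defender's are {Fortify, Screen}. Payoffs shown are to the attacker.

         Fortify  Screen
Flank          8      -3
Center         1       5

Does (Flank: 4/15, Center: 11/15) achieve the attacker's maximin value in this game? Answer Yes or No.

Against Fortify this mix gives (4/15)·8 + (11/15)·1 = 43/15.
Against Screen this mix gives (4/15)·(-3) + (11/15)·5 = 43/15.
All of the defender's active replies (Fortify, Screen) yield 43/15, and no column does worse for the attacker. The mix makes the defender indifferent and guarantees 43/15, so it is optimal.

Yes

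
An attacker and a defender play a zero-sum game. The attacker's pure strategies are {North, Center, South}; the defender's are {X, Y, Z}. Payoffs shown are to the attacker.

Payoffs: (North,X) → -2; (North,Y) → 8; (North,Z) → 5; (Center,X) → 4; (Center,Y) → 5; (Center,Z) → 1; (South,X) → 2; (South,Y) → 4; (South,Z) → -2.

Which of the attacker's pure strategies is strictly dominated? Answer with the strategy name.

South

Center gives a strictly higher payoff than South against every column: 4 > 2, 5 > 4, 1 > -2.
So South is strictly dominated and the attacker never plays it.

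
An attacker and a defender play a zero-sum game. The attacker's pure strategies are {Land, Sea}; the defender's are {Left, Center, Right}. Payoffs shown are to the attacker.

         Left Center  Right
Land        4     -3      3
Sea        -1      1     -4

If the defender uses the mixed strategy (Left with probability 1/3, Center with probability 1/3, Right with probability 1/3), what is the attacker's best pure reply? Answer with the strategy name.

Land

Expected payoff of Land: (1/3)·4 + (1/3)·(-3) + (1/3)·3 = 4/3.
Expected payoff of Sea: (1/3)·(-1) + (1/3)·1 + (1/3)·(-4) = -4/3.
The largest is 4/3, so the attacker's best response is Land.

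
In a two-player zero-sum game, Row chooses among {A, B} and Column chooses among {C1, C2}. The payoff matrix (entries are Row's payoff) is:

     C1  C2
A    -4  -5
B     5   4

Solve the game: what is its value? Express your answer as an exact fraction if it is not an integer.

Row minima: A → -5, B → 4; maximin = 4.
Column maxima: C1 → 5, C2 → 4; minimax = 4.
Since maximin = minimax = 4, there is a saddle point and the value is 4.

4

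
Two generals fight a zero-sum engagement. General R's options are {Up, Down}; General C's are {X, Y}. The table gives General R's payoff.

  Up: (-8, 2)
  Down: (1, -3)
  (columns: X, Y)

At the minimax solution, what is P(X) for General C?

Row minima: Up → -8, Down → -3; maximin = -3.
Column maxima: X → 1, Y → 2; minimax = 1.
-3 ≠ 1, so there is no saddle point; optimal play is mixed.
Let General R play Up with probability p. Expected payoff against X: (-8)p + 1(1−p) = −9p + 1; against Y: 2p + (-3)(1−p) = 5p − 3.
Setting these equal: −9p + 1 = 5p − 3 ⇒ −14p = -4 ⇒ p = 2/7, and the value is (-9)·(2/7) + 1 = -11/7.
For General C: with q = P(X), equating Up's and Down's payoffs gives −10q + 2 = 4q − 3 ⇒ q = 5/14.

5/14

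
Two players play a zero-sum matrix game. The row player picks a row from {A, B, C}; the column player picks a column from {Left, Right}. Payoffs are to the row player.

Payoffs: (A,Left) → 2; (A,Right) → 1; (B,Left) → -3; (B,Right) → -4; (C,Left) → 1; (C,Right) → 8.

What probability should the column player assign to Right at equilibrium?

Row minima: A → 1, B → -4, C → 1; maximin = 1.
Column maxima: Left → 2, Right → 8; minimax = 2.
1 ≠ 2, so there is no saddle point; optimal play is mixed.
B is strictly dominated by A, so the row player never plays it.
On the remaining 2×2 (A, C vs Left, Right):
Let the row player play A with probability p. Expected payoff against Left: 2p + 1(1−p) = p + 1; against Right: 1p + 8(1−p) = −7p + 8.
Setting these equal: p + 1 = −7p + 8 ⇒ 8p = 7 ⇒ p = 7/8, and the value is (1)·(7/8) + 1 = 15/8.
For the column player: with q = P(Left), equating A's and C's payoffs gives q + 1 = −7q + 8 ⇒ q = 7/8.

1/8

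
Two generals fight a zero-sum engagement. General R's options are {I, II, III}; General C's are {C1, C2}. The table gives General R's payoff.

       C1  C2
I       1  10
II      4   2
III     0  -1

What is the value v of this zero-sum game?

38/11

Row minima: I → 1, II → 2, III → -1; maximin = 2.
Column maxima: C1 → 4, C2 → 10; minimax = 4.
2 ≠ 4, so there is no saddle point; optimal play is mixed.
III is strictly dominated by I, so General R never plays it.
On the remaining 2×2 (I, II vs C1, C2):
Let General R play I with probability p. Expected payoff against C1: 1p + 4(1−p) = −3p + 4; against C2: 10p + 2(1−p) = 8p + 2.
Setting these equal: −3p + 4 = 8p + 2 ⇒ −11p = -2 ⇒ p = 2/11, and the value is (-3)·(2/11) + 4 = 38/11.
For General C: with q = P(C1), equating I's and II's payoffs gives −9q + 10 = 2q + 2 ⇒ q = 8/11.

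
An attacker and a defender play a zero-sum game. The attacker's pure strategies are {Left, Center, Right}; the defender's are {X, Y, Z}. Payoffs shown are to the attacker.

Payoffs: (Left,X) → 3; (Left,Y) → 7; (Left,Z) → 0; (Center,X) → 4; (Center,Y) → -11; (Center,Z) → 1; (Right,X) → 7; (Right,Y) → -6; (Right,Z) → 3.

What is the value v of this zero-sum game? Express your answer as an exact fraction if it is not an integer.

Row minima: Left → 0, Center → -11, Right → -6; maximin = 0.
Column maxima: X → 7, Y → 7, Z → 3; minimax = 3.
0 ≠ 3, so there is no saddle point; optimal play is mixed.
Center is strictly dominated by Right, so the attacker never plays it.
X is strictly dominated by Z (it gives the attacker strictly more in every row), so the defender never plays it.
On the remaining 2×2 (Left, Right vs Y, Z):
Let the attacker play Left with probability p. Expected payoff against Y: 7p + (-6)(1−p) = 13p − 6; against Z: 0p + 3(1−p) = −3p + 3.
Setting these equal: 13p − 6 = −3p + 3 ⇒ 16p = 9 ⇒ p = 9/16, and the value is (13)·(9/16) − 6 = 21/16.
For the defender: with q = P(Y), equating Left's and Right's payoffs gives 7q = −9q + 3 ⇒ q = 3/16.

21/16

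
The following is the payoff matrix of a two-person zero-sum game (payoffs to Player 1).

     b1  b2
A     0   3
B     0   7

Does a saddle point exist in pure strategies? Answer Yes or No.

Row minima: A → 0, B → 0; maximin = 0.
Column maxima: b1 → 0, b2 → 7; minimax = 0.
maximin = minimax = 0, so a saddle point exists.

Yes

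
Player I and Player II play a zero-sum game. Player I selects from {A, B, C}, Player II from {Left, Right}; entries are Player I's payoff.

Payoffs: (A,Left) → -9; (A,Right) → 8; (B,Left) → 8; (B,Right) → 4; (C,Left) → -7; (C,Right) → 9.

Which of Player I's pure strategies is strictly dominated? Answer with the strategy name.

A

C gives a strictly higher payoff than A against every column: -7 > -9, 9 > 8.
So A is strictly dominated and Player I never plays it.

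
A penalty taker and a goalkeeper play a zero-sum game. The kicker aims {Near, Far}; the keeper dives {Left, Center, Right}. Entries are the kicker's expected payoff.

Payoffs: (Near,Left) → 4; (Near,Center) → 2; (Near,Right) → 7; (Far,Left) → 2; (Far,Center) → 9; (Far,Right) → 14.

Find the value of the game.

Row minima: Near → 2, Far → 2; maximin = 2.
Column maxima: Left → 4, Center → 9, Right → 14; minimax = 4.
2 ≠ 4, so there is no saddle point; optimal play is mixed.
Right is strictly dominated by Left (it gives the kicker strictly more in every row), so the keeper never plays it.
On the remaining 2×2 (Near, Far vs Left, Center):
Let the kicker play Near with probability p. Expected payoff against Left: 4p + 2(1−p) = 2p + 2; against Center: 2p + 9(1−p) = −7p + 9.
Setting these equal: 2p + 2 = −7p + 9 ⇒ 9p = 7 ⇒ p = 7/9, and the value is (2)·(7/9) + 2 = 32/9.
For the keeper: with q = P(Left), equating Near's and Far's payoffs gives 2q + 2 = −7q + 9 ⇒ q = 7/9.

32/9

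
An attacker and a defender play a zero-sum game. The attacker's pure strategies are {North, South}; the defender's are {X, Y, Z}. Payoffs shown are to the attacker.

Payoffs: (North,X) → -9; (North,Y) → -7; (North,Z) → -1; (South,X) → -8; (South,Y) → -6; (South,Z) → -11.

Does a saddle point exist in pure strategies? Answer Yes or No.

No

Row minima: North → -9, South → -11; maximin = -9.
Column maxima: X → -8, Y → -6, Z → -1; minimax = -8.
-9 ≠ -8, so no pure-strategy equilibrium exists.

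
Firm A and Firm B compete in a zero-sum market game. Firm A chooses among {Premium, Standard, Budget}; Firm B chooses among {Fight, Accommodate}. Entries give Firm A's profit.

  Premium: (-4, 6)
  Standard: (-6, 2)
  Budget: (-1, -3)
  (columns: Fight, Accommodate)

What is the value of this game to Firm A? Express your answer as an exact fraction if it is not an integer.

Row minima: Premium → -4, Standard → -6, Budget → -3; maximin = -3.
Column maxima: Fight → -1, Accommodate → 6; minimax = -1.
-3 ≠ -1, so there is no saddle point; optimal play is mixed.
Standard is strictly dominated by Premium, so Firm A never plays it.
On the remaining 2×2 (Premium, Budget vs Fight, Accommodate):
Let Firm A play Premium with probability p. Expected payoff against Fight: (-4)p + (-1)(1−p) = −3p − 1; against Accommodate: 6p + (-3)(1−p) = 9p − 3.
Setting these equal: −3p − 1 = 9p − 3 ⇒ −12p = -2 ⇒ p = 1/6, and the value is (-3)·(1/6) − 1 = -3/2.
For Firm B: with q = P(Fight), equating Premium's and Budget's payoffs gives −10q + 6 = 2q − 3 ⇒ q = 3/4.

-3/2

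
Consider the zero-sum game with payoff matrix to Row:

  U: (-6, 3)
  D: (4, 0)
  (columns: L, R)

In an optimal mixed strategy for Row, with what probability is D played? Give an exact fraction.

9/13

Row minima: U → -6, D → 0; maximin = 0.
Column maxima: L → 4, R → 3; minimax = 3.
0 ≠ 3, so there is no saddle point; optimal play is mixed.
Let Row play U with probability p. Expected payoff against L: (-6)p + 4(1−p) = −10p + 4; against R: 3p + 0(1−p) = 3p.
Setting these equal: −10p + 4 = 3p ⇒ −13p = -4 ⇒ p = 4/13, and the value is (-10)·(4/13) + 4 = 12/13.
For Column: with q = P(L), equating U's and D's payoffs gives −9q + 3 = 4q ⇒ q = 3/13.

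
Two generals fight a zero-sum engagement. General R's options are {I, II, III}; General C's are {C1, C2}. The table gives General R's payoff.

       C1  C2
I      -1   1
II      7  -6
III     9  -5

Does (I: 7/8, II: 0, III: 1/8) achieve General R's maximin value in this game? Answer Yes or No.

Against C1 this mix gives (7/8)·(-1) + (1/8)·9 = 1/4.
Against C2 this mix gives (7/8)·1 + (1/8)·(-5) = 1/4.
All of General C's active replies (C1, C2) yield 1/4, and no column does worse for General R. The mix makes General C indifferent and guarantees 1/4, so it is optimal.

Yes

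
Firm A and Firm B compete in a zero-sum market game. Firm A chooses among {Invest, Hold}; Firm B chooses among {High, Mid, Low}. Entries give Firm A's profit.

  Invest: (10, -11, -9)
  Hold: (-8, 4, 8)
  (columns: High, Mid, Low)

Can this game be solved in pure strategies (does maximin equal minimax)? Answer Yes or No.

No

Row minima: Invest → -11, Hold → -8; maximin = -8.
Column maxima: High → 10, Mid → 4, Low → 8; minimax = 4.
-8 ≠ 4, so no pure-strategy equilibrium exists.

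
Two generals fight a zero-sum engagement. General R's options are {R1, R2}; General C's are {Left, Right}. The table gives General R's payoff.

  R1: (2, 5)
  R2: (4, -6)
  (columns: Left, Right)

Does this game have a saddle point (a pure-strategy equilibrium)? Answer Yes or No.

Row minima: R1 → 2, R2 → -6; maximin = 2.
Column maxima: Left → 4, Right → 5; minimax = 4.
2 ≠ 4, so no pure-strategy equilibrium exists.

No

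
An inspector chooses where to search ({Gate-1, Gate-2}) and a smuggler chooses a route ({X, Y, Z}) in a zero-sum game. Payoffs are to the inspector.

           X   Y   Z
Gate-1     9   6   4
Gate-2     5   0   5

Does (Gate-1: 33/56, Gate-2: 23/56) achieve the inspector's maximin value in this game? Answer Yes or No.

Against X this mix gives (33/56)·9 + (23/56)·5 = 103/14.
Against Y this mix gives (33/56)·6 + (23/56)·0 = 99/28.
Against Z this mix gives (33/56)·4 + (23/56)·5 = 247/56.
The smuggler will play Y, holding the inspector to 99/28. Shifting weight toward the row that does better against Y would raise this floor (the equalizing mix achieves 30/7 against both Y and Z), so the proposed strategy is not optimal.

No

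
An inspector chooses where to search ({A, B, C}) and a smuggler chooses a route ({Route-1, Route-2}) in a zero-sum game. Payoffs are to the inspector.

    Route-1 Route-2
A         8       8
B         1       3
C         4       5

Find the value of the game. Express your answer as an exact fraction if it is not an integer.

8

Row minima: A → 8, B → 1, C → 4; maximin = 8.
Column maxima: Route-1 → 8, Route-2 → 8; minimax = 8.
Since maximin = minimax = 8, there is a saddle point and the value is 8.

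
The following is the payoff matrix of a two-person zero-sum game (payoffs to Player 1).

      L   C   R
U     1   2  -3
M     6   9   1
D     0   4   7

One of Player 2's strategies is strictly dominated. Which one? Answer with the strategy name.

C

L holds Player 1's payoff strictly below C in every row: 1 < 2, 6 < 9, 0 < 4.
So C is strictly dominated for Player 2.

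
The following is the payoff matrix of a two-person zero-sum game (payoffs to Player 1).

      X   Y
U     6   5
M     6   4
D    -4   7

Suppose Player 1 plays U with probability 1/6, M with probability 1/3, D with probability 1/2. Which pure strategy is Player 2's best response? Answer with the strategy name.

X

If Player 2 plays X, Player 1's expected payoff is (1/6)·6 + (1/3)·6 + (1/2)·(-4) = 1.
If Player 2 plays Y, Player 1's expected payoff is (1/6)·5 + (1/3)·4 + (1/2)·7 = 17/3.
Player 2 minimizes Player 1's payoff; the smallest is 1, so the best response is X.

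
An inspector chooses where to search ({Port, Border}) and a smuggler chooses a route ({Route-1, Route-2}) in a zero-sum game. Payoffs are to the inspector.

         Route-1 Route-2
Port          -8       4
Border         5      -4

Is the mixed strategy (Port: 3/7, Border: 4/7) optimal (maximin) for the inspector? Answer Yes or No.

Against Route-1 this mix gives (3/7)·(-8) + (4/7)·5 = -4/7.
Against Route-2 this mix gives (3/7)·4 + (4/7)·(-4) = -4/7.
All of the smuggler's active replies (Route-1, Route-2) yield -4/7, and no column does worse for the inspector. The mix makes the smuggler indifferent and guarantees -4/7, so it is optimal.

Yes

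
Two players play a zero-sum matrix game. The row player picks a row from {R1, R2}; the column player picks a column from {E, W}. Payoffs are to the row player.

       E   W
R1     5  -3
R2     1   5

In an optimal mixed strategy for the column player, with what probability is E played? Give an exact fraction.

2/3

Row minima: R1 → -3, R2 → 1; maximin = 1.
Column maxima: E → 5, W → 5; minimax = 5.
1 ≠ 5, so there is no saddle point; optimal play is mixed.
Let the row player play R1 with probability p. Expected payoff against E: 5p + 1(1−p) = 4p + 1; against W: (-3)p + 5(1−p) = −8p + 5.
Setting these equal: 4p + 1 = −8p + 5 ⇒ 12p = 4 ⇒ p = 1/3, and the value is (4)·(1/3) + 1 = 7/3.
For the column player: with q = P(E), equating R1's and R2's payoffs gives 8q − 3 = −4q + 5 ⇒ q = 2/3.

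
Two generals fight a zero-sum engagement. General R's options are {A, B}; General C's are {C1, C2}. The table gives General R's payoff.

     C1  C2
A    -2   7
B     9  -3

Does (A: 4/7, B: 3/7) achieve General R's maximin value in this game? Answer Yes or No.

Yes

Against C1 this mix gives (4/7)·(-2) + (3/7)·9 = 19/7.
Against C2 this mix gives (4/7)·7 + (3/7)·(-3) = 19/7.
All of General C's active replies (C1, C2) yield 19/7, and no column does worse for General R. The mix makes General C indifferent and guarantees 19/7, so it is optimal.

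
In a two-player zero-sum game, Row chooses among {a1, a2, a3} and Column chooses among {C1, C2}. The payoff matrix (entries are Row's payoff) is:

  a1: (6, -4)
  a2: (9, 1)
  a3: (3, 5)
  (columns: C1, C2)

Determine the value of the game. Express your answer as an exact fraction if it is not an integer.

Row minima: a1 → -4, a2 → 1, a3 → 3; maximin = 3.
Column maxima: C1 → 9, C2 → 5; minimax = 5.
3 ≠ 5, so there is no saddle point; optimal play is mixed.
a1 is strictly dominated by a2, so Row never plays it.
On the remaining 2×2 (a2, a3 vs C1, C2):
Let Row play a2 with probability p. Expected payoff against C1: 9p + 3(1−p) = 6p + 3; against C2: 1p + 5(1−p) = −4p + 5.
Setting these equal: 6p + 3 = −4p + 5 ⇒ 10p = 2 ⇒ p = 1/5, and the value is (6)·(1/5) + 3 = 21/5.
For Column: with q = P(C1), equating a2's and a3's payoffs gives 8q + 1 = −2q + 5 ⇒ q = 2/5.

21/5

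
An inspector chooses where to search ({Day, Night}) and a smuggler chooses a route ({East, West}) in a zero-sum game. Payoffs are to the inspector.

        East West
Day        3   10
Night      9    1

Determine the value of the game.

29/5

Row minima: Day → 3, Night → 1; maximin = 3.
Column maxima: East → 9, West → 10; minimax = 9.
3 ≠ 9, so there is no saddle point; optimal play is mixed.
Let the inspector play Day with probability p. Expected payoff against East: 3p + 9(1−p) = −6p + 9; against West: 10p + 1(1−p) = 9p + 1.
Setting these equal: −6p + 9 = 9p + 1 ⇒ −15p = -8 ⇒ p = 8/15, and the value is (-6)·(8/15) + 9 = 29/5.
For the smuggler: with q = P(East), equating Day's and Night's payoffs gives −7q + 10 = 8q + 1 ⇒ q = 3/5.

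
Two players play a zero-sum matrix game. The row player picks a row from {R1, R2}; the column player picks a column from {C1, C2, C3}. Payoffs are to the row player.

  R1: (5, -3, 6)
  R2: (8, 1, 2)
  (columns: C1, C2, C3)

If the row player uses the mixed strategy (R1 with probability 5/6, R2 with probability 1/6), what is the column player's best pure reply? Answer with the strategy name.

C2

If the column player plays C1, the row player's expected payoff is (5/6)·5 + (1/6)·8 = 11/2.
If the column player plays C2, the row player's expected payoff is (5/6)·(-3) + (1/6)·1 = -7/3.
If the column player plays C3, the row player's expected payoff is (5/6)·6 + (1/6)·2 = 16/3.
The column player minimizes the row player's payoff; the smallest is -7/3, so the best response is C2.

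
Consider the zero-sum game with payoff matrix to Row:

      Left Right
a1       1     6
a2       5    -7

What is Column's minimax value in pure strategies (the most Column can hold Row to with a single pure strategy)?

5

Column maxima: Left → 5, Right → 6.
The smallest of these is 5.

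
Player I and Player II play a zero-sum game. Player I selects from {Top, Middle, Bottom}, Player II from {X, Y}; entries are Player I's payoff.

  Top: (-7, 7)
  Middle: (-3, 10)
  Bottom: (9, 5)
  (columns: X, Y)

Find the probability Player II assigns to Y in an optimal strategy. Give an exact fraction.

12/17

Row minima: Top → -7, Middle → -3, Bottom → 5; maximin = 5.
Column maxima: X → 9, Y → 10; minimax = 9.
5 ≠ 9, so there is no saddle point; optimal play is mixed.
Top is strictly dominated by Middle, so Player I never plays it.
On the remaining 2×2 (Middle, Bottom vs X, Y):
Let Player I play Middle with probability p. Expected payoff against X: (-3)p + 9(1−p) = −12p + 9; against Y: 10p + 5(1−p) = 5p + 5.
Setting these equal: −12p + 9 = 5p + 5 ⇒ −17p = -4 ⇒ p = 4/17, and the value is (-12)·(4/17) + 9 = 105/17.
For Player II: with q = P(X), equating Middle's and Bottom's payoffs gives −13q + 10 = 4q + 5 ⇒ q = 5/17.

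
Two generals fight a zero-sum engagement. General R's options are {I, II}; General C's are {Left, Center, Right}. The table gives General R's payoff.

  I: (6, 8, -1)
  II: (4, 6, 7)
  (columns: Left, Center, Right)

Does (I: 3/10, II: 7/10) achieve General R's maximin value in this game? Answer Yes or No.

Yes

Against Left this mix gives (3/10)·6 + (7/10)·4 = 23/5.
Against Center this mix gives (3/10)·8 + (7/10)·6 = 33/5.
Against Right this mix gives (3/10)·(-1) + (7/10)·7 = 23/5.
All of General C's active replies (Left, Right) yield 23/5, and no column does worse for General R. The mix makes General C indifferent and guarantees 23/5, so it is optimal.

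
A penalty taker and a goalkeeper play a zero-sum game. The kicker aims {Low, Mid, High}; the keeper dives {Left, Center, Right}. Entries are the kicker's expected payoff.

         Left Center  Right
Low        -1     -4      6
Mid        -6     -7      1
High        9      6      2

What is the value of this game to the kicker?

Row minima: Low → -4, Mid → -7, High → 2; maximin = 2.
Column maxima: Left → 9, Center → 6, Right → 6; minimax = 6.
2 ≠ 6, so there is no saddle point; optimal play is mixed.
Mid is strictly dominated by Low, so the kicker never plays it.
Left is strictly dominated by Center (it gives the kicker strictly more in every row), so the keeper never plays it.
On the remaining 2×2 (Low, High vs Center, Right):
Let the kicker play Low with probability p. Expected payoff against Center: (-4)p + 6(1−p) = −10p + 6; against Right: 6p + 2(1−p) = 4p + 2.
Setting these equal: −10p + 6 = 4p + 2 ⇒ −14p = -4 ⇒ p = 2/7, and the value is (-10)·(2/7) + 6 = 22/7.
For the keeper: with q = P(Center), equating Low's and High's payoffs gives −10q + 6 = 4q + 2 ⇒ q = 2/7.

22/7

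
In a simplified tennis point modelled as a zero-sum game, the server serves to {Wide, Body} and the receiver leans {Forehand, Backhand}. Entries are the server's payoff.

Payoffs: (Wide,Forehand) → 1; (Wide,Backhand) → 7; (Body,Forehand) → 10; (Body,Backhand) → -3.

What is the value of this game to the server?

73/19

Row minima: Wide → 1, Body → -3; maximin = 1.
Column maxima: Forehand → 10, Backhand → 7; minimax = 7.
1 ≠ 7, so there is no saddle point; optimal play is mixed.
Let the server play Wide with probability p. Expected payoff against Forehand: 1p + 10(1−p) = −9p + 10; against Backhand: 7p + (-3)(1−p) = 10p − 3.
Setting these equal: −9p + 10 = 10p − 3 ⇒ −19p = -13 ⇒ p = 13/19, and the value is (-9)·(13/19) + 10 = 73/19.
For the receiver: with q = P(Forehand), equating Wide's and Body's payoffs gives −6q + 7 = 13q − 3 ⇒ q = 10/19.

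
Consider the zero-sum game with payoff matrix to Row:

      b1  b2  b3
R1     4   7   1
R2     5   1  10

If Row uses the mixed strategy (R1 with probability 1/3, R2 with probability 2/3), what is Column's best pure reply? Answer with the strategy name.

b2

If Column plays b1, Row's expected payoff is (1/3)·4 + (2/3)·5 = 14/3.
If Column plays b2, Row's expected payoff is (1/3)·7 + (2/3)·1 = 3.
If Column plays b3, Row's expected payoff is (1/3)·1 + (2/3)·10 = 7.
Column minimizes Row's payoff; the smallest is 3, so the best response is b2.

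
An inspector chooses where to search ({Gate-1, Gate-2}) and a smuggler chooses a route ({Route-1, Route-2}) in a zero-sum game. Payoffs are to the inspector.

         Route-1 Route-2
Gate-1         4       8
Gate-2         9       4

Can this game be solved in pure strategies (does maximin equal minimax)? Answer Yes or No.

Row minima: Gate-1 → 4, Gate-2 → 4; maximin = 4.
Column maxima: Route-1 → 9, Route-2 → 8; minimax = 8.
4 ≠ 8, so no pure-strategy equilibrium exists.

No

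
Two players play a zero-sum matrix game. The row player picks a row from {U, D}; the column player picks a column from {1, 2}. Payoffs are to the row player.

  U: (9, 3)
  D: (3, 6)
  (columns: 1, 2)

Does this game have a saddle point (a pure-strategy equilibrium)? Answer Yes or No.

No

Row minima: U → 3, D → 3; maximin = 3.
Column maxima: 1 → 9, 2 → 6; minimax = 6.
3 ≠ 6, so no pure-strategy equilibrium exists.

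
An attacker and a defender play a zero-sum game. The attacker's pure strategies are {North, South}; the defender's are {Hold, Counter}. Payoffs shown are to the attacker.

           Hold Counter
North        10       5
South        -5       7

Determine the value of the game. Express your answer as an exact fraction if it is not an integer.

Row minima: North → 5, South → -5; maximin = 5.
Column maxima: Hold → 10, Counter → 7; minimax = 7.
5 ≠ 7, so there is no saddle point; optimal play is mixed.
Let the attacker play North with probability p. Expected payoff against Hold: 10p + (-5)(1−p) = 15p − 5; against Counter: 5p + 7(1−p) = −2p + 7.
Setting these equal: 15p − 5 = −2p + 7 ⇒ 17p = 12 ⇒ p = 12/17, and the value is (15)·(12/17) − 5 = 95/17.
For the defender: with q = P(Hold), equating North's and South's payoffs gives 5q + 5 = −12q + 7 ⇒ q = 2/17.

95/17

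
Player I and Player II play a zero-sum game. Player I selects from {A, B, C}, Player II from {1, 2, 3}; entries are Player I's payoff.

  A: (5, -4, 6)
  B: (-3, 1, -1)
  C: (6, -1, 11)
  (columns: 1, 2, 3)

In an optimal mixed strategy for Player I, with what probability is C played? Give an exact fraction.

4/11

Row minima: A → -4, B → -3, C → -1; maximin = -1.
Column maxima: 1 → 6, 2 → 1, 3 → 11; minimax = 1.
-1 ≠ 1, so there is no saddle point; optimal play is mixed.
A is strictly dominated by C, so Player I never plays it.
3 is strictly dominated by 1 (it gives Player I strictly more in every row), so Player II never plays it.
On the remaining 2×2 (B, C vs 1, 2):
Let Player I play B with probability p. Expected payoff against 1: (-3)p + 6(1−p) = −9p + 6; against 2: 1p + (-1)(1−p) = 2p − 1.
Setting these equal: −9p + 6 = 2p − 1 ⇒ −11p = -7 ⇒ p = 7/11, and the value is (-9)·(7/11) + 6 = 3/11.
For Player II: with q = P(1), equating B's and C's payoffs gives −4q + 1 = 7q − 1 ⇒ q = 2/11.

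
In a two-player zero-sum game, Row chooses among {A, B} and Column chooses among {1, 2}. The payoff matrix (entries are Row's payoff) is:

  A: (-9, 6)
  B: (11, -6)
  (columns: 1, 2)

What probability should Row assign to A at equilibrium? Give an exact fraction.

17/32

Row minima: A → -9, B → -6; maximin = -6.
Column maxima: 1 → 11, 2 → 6; minimax = 6.
-6 ≠ 6, so there is no saddle point; optimal play is mixed.
Let Row play A with probability p. Expected payoff against 1: (-9)p + 11(1−p) = −20p + 11; against 2: 6p + (-6)(1−p) = 12p − 6.
Setting these equal: −20p + 11 = 12p − 6 ⇒ −32p = -17 ⇒ p = 17/32, and the value is (-20)·(17/32) + 11 = 3/8.
For Column: with q = P(1), equating A's and B's payoffs gives −15q + 6 = 17q − 6 ⇒ q = 3/8.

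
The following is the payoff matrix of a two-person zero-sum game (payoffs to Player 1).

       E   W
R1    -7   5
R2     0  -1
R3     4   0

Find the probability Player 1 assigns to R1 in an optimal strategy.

1/4

Row minima: R1 → -7, R2 → -1, R3 → 0; maximin = 0.
Column maxima: E → 4, W → 5; minimax = 4.
0 ≠ 4, so there is no saddle point; optimal play is mixed.
R2 is strictly dominated by R3, so Player 1 never plays it.
On the remaining 2×2 (R1, R3 vs E, W):
Let Player 1 play R1 with probability p. Expected payoff against E: (-7)p + 4(1−p) = −11p + 4; against W: 5p + 0(1−p) = 5p.
Setting these equal: −11p + 4 = 5p ⇒ −16p = -4 ⇒ p = 1/4, and the value is (-11)·(1/4) + 4 = 5/4.
For Player 2: with q = P(E), equating R1's and R3's payoffs gives −12q + 5 = 4q ⇒ q = 5/16.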